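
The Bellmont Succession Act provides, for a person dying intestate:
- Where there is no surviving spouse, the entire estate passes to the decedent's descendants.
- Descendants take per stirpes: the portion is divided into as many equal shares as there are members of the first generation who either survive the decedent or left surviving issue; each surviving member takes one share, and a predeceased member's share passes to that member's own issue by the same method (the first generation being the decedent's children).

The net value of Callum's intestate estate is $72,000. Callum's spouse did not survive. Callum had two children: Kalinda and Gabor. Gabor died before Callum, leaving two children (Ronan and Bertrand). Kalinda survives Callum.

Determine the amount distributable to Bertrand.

The entire $72,000 passes to the descendants.
That amount ($72,000) is divided into 2 shares of $36,000: Kalinda takes $36,000; Gabor's $36,000 share passes to Gabor's issue.
Gabor's share ($36,000) is divided into 2 shares of $18,000: Ronan and Bertrand each take $18,000.

Bertrand receives $18,000.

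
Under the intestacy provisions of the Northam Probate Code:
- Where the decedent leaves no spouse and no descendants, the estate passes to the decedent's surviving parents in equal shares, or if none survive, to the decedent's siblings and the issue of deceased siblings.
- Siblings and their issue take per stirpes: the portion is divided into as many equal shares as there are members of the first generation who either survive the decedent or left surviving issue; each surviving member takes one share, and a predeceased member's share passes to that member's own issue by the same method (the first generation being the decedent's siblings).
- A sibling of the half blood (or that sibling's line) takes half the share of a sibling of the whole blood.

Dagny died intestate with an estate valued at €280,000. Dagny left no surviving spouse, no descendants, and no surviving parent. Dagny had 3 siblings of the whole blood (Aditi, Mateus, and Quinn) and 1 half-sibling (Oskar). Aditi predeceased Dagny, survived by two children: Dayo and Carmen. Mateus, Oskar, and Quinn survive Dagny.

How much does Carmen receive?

Carmen receives €40,000.

The entire €280,000 passes to the siblings and their issue.
Counting each half-blood sibling's line as half a unit, there are 7/2 units in €280,000, so one unit is €80,000. Whole-blood lines (Aditi, Mateus, and Quinn) take €80,000 each; half-blood lines (Oskar) take €40,000 each.
Aditi's share (€80,000) is divided into 2 shares of €40,000: Dayo and Carmen each take €40,000.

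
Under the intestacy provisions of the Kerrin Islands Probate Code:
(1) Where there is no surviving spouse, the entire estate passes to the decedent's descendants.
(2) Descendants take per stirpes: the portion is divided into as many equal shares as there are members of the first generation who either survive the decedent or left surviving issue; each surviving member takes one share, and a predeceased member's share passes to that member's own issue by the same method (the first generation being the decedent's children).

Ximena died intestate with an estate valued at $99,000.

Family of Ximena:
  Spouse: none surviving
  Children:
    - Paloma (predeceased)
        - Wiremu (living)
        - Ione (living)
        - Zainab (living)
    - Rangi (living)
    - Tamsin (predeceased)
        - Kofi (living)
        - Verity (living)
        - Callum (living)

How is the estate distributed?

The entire $99,000 passes to the descendants.
That amount ($99,000) is divided into 3 shares of $33,000: Rangi takes $33,000; Paloma's $33,000 share passes to Paloma's issue; Tamsin's $33,000 share passes to Tamsin's issue.
Paloma's share ($33,000) is divided into 3 shares of $11,000: Wiremu, Ione, and Zainab each take $11,000.
Tamsin's share ($33,000) is divided into 3 shares of $11,000: Kofi, Verity, and Callum each take $11,000.

Wiremu: $11,000; Ione: $11,000; Zainab: $11,000; Rangi: $33,000; Kofi: $11,000; Verity: $11,000; Callum: $11,000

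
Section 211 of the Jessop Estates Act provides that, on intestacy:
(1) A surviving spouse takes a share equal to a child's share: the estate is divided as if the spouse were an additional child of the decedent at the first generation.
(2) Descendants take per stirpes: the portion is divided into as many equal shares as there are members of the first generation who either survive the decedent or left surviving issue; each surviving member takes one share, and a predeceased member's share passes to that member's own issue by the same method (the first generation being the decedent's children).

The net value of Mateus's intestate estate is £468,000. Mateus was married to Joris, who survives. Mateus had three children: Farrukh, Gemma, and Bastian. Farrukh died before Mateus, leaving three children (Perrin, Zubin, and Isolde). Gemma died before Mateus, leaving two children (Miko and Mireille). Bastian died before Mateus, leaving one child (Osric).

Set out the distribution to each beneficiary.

The spouse counts as an additional share at the children's level, so there are 4 primary shares of £117,000. Joris takes one such share (£117,000).
The children's combined portion (£351,000) is divided into 3 shares of £117,000: Farrukh's £117,000 share passes to Farrukh's issue; Gemma's £117,000 share passes to Gemma's issue; Bastian's £117,000 share passes to Bastian's issue.
Farrukh's share (£117,000) is divided into 3 shares of £39,000: Perrin, Zubin, and Isolde each take £39,000.
Gemma's share (£117,000) is divided into 2 shares of £58,500: Miko and Mireille each take £58,500.
Bastian's share (£117,000) passes entirely to Osric.

Joris: £117,000; Perrin: £39,000; Zubin: £39,000; Isolde: £39,000; Miko: £58,500; Mireille: £58,500; Osric: £117,000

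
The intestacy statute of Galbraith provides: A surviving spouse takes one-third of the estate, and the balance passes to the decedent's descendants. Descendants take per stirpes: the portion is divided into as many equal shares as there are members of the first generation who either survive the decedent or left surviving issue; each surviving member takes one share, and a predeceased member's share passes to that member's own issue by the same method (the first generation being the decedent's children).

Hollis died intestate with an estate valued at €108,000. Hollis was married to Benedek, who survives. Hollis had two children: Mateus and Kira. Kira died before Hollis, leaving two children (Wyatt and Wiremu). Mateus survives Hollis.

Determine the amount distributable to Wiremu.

Benedek takes one-third of €108,000 = €36,000. The remaining €72,000 passes to the descendants.
The descendants' portion (€72,000) is divided into 2 shares of €36,000: Mateus takes €36,000; Kira's €36,000 share passes to Kira's issue.
Kira's share (€36,000) is divided into 2 shares of €18,000: Wyatt and Wiremu each take €18,000.

Wiremu receives €18,000.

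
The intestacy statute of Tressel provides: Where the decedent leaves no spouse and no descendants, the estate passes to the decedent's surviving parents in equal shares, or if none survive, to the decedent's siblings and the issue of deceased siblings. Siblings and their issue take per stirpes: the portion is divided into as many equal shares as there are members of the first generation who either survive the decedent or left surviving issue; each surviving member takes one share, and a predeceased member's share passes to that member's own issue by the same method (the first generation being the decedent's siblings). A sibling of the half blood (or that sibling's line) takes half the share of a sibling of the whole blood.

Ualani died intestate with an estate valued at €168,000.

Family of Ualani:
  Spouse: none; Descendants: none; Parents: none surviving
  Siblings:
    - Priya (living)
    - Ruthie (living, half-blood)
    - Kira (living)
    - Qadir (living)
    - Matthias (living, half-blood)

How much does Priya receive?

Priya receives €42,000.

The entire €168,000 passes to the siblings and their issue.
Counting each half-blood sibling's line as half a unit, there are 4 units in €168,000, so one unit is €42,000. Whole-blood lines (Priya, Kira, and Qadir) take €42,000 each; half-blood lines (Ruthie and Matthias) take €21,000 each.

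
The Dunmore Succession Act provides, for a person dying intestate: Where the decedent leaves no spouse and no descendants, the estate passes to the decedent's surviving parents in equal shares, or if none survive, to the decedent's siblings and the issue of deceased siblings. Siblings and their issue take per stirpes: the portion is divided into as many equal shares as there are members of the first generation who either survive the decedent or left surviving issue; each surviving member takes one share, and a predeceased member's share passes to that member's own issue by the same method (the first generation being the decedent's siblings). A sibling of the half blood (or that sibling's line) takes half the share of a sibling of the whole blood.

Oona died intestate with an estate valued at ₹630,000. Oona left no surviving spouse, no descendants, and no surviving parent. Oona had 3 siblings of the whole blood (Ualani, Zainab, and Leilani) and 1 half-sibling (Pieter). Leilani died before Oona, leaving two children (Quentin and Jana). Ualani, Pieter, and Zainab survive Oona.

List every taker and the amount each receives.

The entire ₹630,000 passes to the siblings and their issue.
Counting each half-blood sibling's line as half a unit, there are 7/2 units in ₹630,000, so one unit is ₹180,000. Whole-blood lines (Ualani, Zainab, and Leilani) take ₹180,000 each; half-blood lines (Pieter) take ₹90,000 each.
Leilani's share (₹180,000) is divided into 2 shares of ₹90,000: Quentin and Jana each take ₹90,000.

Ualani: ₹180,000; Pieter: ₹90,000; Zainab: ₹180,000; Quentin: ₹90,000; Jana: ₹90,000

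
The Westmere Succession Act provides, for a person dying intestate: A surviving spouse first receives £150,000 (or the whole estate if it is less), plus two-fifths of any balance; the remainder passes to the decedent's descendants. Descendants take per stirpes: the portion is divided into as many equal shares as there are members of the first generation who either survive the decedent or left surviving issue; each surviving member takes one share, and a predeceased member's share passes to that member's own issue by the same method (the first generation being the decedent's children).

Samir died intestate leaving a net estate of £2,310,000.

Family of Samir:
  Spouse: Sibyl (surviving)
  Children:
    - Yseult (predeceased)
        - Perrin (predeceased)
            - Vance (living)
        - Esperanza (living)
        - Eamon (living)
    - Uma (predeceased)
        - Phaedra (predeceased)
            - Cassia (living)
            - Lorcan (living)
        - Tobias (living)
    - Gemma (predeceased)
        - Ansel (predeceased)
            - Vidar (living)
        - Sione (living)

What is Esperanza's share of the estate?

Sibyl first takes £150,000, leaving a balance of £2,160,000. Sibyl then takes two-fifths of the balance (£864,000), for a total of £1,014,000. The remaining £1,296,000 passes to the descendants.
The descendants' portion (£1,296,000) is divided into 3 shares of £432,000: Yseult's £432,000 share passes to Yseult's issue; Uma's £432,000 share passes to Uma's issue; Gemma's £432,000 share passes to Gemma's issue.
Yseult's share (£432,000) is divided into 3 shares of £144,000: Esperanza and Eamon each take £144,000; Perrin's £144,000 share passes to Perrin's issue.
Perrin's share (£144,000) passes entirely to Vance.
Uma's share (£432,000) is divided into 2 shares of £216,000: Tobias takes £216,000; Phaedra's £216,000 share passes to Phaedra's issue.
Phaedra's share (£216,000) is divided into 2 shares of £108,000: Cassia and Lorcan each take £108,000.
Gemma's share (£432,000) is divided into 2 shares of £216,000: Sione takes £216,000; Ansel's £216,000 share passes to Ansel's issue.
Ansel's share (£216,000) passes entirely to Vidar.

Esperanza receives £144,000.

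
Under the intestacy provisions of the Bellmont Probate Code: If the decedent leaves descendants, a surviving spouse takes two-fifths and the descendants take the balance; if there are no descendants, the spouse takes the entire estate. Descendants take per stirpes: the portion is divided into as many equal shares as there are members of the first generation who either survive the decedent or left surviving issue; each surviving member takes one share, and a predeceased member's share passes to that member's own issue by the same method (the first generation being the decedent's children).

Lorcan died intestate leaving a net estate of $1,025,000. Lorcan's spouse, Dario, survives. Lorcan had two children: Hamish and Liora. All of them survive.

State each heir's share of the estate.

Dario takes two-fifths of $1,025,000 = $410,000. The remaining $615,000 passes to the descendants.
The descendants' portion ($615,000) is divided into 2 shares of $307,500: Hamish and Liora each take $307,500.

Dario: $410,000; Hamish: $307,500; Liora: $307,500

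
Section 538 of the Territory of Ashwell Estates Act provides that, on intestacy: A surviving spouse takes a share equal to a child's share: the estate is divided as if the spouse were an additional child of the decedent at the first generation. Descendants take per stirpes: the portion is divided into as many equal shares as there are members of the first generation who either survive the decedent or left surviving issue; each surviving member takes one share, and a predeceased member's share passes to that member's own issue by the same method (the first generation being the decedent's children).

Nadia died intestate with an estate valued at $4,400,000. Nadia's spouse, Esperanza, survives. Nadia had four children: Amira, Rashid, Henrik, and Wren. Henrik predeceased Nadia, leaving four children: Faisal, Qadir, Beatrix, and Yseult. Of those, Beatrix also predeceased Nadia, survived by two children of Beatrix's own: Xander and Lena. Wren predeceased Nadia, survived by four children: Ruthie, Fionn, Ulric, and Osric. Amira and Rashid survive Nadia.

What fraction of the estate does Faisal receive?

The spouse counts as an additional share at the children's level, so there are 5 primary shares of $880,000. Esperanza takes one such share ($880,000).
The children's combined portion ($3,520,000) is divided into 4 shares of $880,000: Amira and Rashid each take $880,000; Henrik's $880,000 share passes to Henrik's issue; Wren's $880,000 share passes to Wren's issue.
Henrik's share ($880,000) is divided into 4 shares of $220,000: Faisal, Qadir, and Yseult each take $220,000; Beatrix's $220,000 share passes to Beatrix's issue.
Beatrix's share ($220,000) is divided into 2 shares of $110,000: Xander and Lena each take $110,000.
Wren's share ($880,000) is divided into 4 shares of $220,000: Ruthie, Fionn, Ulric, and Osric each take $220,000.

Faisal receives 1/20 of the estate.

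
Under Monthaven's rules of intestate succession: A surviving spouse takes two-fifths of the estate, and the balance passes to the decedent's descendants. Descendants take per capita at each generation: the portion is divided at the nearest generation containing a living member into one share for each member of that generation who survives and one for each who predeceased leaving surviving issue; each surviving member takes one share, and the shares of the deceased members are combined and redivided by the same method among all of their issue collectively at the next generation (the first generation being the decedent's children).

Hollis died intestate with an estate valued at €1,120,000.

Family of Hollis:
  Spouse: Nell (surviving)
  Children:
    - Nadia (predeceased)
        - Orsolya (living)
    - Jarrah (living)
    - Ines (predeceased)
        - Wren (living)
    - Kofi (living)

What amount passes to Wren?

Wren receives €168,000.

Nell takes two-fifths of €1,120,000 = €448,000. The remaining €672,000 passes to the descendants.
The descendants' portion (€672,000) is divided at the children's generation into 4 shares of €168,000. Jarrah and Kofi each take €168,000. The 2 shares of the deceased (Nadia and Ines) are combined into a pool of €336,000.
That pool (€336,000) is divided at the grandchildren's generation equally among Orsolya and Wren: €168,000 each.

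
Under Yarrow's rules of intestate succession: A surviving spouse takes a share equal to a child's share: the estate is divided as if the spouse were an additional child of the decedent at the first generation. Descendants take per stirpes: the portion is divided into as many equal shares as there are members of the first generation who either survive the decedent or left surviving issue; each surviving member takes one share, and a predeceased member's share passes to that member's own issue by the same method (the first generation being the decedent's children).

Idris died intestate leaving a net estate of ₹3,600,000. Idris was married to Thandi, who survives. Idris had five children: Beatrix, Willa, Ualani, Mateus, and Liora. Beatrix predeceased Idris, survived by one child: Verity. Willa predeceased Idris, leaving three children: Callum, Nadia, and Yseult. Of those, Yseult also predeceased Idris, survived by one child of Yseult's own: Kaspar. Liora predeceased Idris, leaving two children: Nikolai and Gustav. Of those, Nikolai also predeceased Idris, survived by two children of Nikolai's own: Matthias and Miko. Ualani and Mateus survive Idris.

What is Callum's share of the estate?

Callum receives ₹200,000.

The spouse counts as an additional share at the children's level, so there are 6 primary shares of ₹600,000. Thandi takes one such share (₹600,000).
The children's combined portion (₹3,000,000) is divided into 5 shares of ₹600,000: Ualani and Mateus each take ₹600,000; Beatrix's ₹600,000 share passes to Beatrix's issue; Willa's ₹600,000 share passes to Willa's issue; Liora's ₹600,000 share passes to Liora's issue.
Beatrix's share (₹600,000) passes entirely to Verity.
Willa's share (₹600,000) is divided into 3 shares of ₹200,000: Callum and Nadia each take ₹200,000; Yseult's ₹200,000 share passes to Yseult's issue.
Yseult's share (₹200,000) passes entirely to Kaspar.
Liora's share (₹600,000) is divided into 2 shares of ₹300,000: Gustav takes ₹300,000; Nikolai's ₹300,000 share passes to Nikolai's issue.
Nikolai's share (₹300,000) is divided into 2 shares of ₹150,000: Matthias and Miko each take ₹150,000.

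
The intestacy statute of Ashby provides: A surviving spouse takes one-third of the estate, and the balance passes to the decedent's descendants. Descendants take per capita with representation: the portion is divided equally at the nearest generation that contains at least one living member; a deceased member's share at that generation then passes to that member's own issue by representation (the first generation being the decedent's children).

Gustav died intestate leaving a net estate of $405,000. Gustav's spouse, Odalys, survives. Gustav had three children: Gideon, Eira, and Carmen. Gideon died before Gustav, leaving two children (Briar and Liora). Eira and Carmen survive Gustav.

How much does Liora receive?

Odalys takes one-third of $405,000 = $135,000. The remaining $270,000 passes to the descendants.
The descendants' portion ($270,000) is divided into 3 shares of $90,000: Eira and Carmen each take $90,000; Gideon's $90,000 share passes to Gideon's issue.
Gideon's share ($90,000) is divided into 2 shares of $45,000: Briar and Liora each take $45,000.

Liora receives $45,000.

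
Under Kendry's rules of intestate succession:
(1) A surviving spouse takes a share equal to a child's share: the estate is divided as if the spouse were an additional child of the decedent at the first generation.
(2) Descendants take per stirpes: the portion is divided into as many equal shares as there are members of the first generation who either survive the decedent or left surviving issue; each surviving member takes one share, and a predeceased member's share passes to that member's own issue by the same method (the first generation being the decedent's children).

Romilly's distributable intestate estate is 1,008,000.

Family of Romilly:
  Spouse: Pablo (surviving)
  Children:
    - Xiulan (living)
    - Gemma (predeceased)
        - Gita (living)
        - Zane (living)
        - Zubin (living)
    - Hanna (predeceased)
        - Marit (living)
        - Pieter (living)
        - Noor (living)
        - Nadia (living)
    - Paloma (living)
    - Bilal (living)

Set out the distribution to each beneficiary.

Pablo: 168,000; Xiulan: 168,000; Gita: 56,000; Zane: 56,000; Zubin: 56,000; Marit: 42,000; Pieter: 42,000; Noor: 42,000; Nadia: 42,000; Paloma: 168,000; Bilal: 168,000

The spouse counts as an additional share at the children's level, so there are 6 primary shares of 168,000. Pablo takes one such share (168,000).
The children's combined portion (840,000) is divided into 5 shares of 168,000: Xiulan, Paloma, and Bilal each take 168,000; Gemma's 168,000 share passes to Gemma's issue; Hanna's 168,000 share passes to Hanna's issue.
Gemma's share (168,000) is divided into 3 shares of 56,000: Gita, Zane, and Zubin each take 56,000.
Hanna's share (168,000) is divided into 4 shares of 42,000: Marit, Pieter, Noor, and Nadia each take 42,000.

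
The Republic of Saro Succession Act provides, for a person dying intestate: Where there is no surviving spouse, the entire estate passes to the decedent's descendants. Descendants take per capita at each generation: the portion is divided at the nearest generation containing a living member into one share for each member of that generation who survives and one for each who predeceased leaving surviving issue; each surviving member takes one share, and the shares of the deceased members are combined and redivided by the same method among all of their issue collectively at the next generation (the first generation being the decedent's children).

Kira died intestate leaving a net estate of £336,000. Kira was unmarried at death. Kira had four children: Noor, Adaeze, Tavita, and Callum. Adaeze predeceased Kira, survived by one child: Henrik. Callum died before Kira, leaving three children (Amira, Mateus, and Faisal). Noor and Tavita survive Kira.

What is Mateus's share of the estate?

Mateus receives £42,000.

The entire £336,000 passes to the descendants.
That amount (£336,000) is divided at the children's generation into 4 shares of £84,000. Noor and Tavita each take £84,000. The 2 shares of the deceased (Adaeze and Callum) are combined into a pool of £168,000.
That pool (£168,000) is divided at the grandchildren's generation equally among Henrik, Amira, Mateus, and Faisal: £42,000 each.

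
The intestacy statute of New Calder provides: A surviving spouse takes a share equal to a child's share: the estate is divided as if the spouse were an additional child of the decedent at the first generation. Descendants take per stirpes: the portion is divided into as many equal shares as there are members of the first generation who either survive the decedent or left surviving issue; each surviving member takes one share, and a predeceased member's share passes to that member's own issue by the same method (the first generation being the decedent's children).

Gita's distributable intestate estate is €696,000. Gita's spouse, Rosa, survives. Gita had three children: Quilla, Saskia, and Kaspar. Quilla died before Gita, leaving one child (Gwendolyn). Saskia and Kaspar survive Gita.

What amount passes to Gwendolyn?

Gwendolyn receives €174,000.

The spouse counts as an additional share at the children's level, so there are 4 primary shares of €174,000. Rosa takes one such share (€174,000).
The children's combined portion (€522,000) is divided into 3 shares of €174,000: Saskia and Kaspar each take €174,000; Quilla's €174,000 share passes to Quilla's issue.
Quilla's share (€174,000) passes entirely to Gwendolyn.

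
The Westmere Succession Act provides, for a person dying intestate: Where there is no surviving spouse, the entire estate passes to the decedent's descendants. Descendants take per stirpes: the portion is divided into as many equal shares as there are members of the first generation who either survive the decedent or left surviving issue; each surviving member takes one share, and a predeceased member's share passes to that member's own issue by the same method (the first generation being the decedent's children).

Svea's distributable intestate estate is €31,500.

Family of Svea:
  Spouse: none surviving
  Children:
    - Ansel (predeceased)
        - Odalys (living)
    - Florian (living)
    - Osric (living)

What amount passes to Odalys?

Odalys receives €10,500.

The entire €31,500 passes to the descendants.
That amount (€31,500) is divided into 3 shares of €10,500: Florian and Osric each take €10,500; Ansel's €10,500 share passes to Ansel's issue.
Ansel's share (€10,500) passes entirely to Odalys.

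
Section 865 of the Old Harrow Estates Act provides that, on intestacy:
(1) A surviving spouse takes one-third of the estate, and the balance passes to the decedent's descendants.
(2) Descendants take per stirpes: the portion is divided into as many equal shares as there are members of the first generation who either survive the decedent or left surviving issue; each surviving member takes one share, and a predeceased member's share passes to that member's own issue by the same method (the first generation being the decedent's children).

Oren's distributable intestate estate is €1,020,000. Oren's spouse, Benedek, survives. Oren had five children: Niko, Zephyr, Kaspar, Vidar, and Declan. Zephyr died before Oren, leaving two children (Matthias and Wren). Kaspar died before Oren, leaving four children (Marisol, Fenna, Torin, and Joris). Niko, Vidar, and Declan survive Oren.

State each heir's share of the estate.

Benedek takes one-third of €1,020,000 = €340,000. The remaining €680,000 passes to the descendants.
The descendants' portion (€680,000) is divided into 5 shares of €136,000: Niko, Vidar, and Declan each take €136,000; Zephyr's €136,000 share passes to Zephyr's issue; Kaspar's €136,000 share passes to Kaspar's issue.
Zephyr's share (€136,000) is divided into 2 shares of €68,000: Matthias and Wren each take €68,000.
Kaspar's share (€136,000) is divided into 4 shares of €34,000: Marisol, Fenna, Torin, and Joris each take €34,000.

Benedek: €340,000; Niko: €136,000; Matthias: €68,000; Wren: €68,000; Marisol: €34,000; Fenna: €34,000; Torin: €34,000; Joris: €34,000; Vidar: €136,000; Declan: €136,000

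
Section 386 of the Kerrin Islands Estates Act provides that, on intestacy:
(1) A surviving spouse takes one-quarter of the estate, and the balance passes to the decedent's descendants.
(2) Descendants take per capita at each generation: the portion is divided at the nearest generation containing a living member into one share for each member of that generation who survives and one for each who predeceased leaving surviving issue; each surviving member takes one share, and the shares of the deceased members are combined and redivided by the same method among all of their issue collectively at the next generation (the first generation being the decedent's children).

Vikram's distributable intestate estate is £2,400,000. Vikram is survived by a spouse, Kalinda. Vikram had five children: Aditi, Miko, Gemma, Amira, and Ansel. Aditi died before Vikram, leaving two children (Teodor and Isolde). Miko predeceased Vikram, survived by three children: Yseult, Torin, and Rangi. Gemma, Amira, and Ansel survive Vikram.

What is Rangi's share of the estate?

Kalinda takes one-quarter of £2,400,000 = £600,000. The remaining £1,800,000 passes to the descendants.
The descendants' portion (£1,800,000) is divided at the children's generation into 5 shares of £360,000. Gemma, Amira, and Ansel each take £360,000. The 2 shares of the deceased (Aditi and Miko) are combined into a pool of £720,000.
That pool (£720,000) is divided at the grandchildren's generation equally among Teodor, Isolde, Yseult, Torin, and Rangi: £144,000 each.

Rangi receives £144,000.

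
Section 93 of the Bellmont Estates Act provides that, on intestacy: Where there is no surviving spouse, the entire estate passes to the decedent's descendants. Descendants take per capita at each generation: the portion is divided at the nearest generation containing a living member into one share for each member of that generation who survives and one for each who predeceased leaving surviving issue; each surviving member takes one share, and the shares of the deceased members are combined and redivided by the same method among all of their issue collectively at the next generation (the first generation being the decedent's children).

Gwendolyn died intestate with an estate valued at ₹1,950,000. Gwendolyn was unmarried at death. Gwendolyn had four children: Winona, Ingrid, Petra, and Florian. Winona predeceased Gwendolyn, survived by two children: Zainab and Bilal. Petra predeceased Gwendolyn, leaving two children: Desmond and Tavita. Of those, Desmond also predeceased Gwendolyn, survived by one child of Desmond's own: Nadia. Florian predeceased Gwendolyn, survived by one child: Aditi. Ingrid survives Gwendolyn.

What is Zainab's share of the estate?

Zainab receives ₹292,500.

The entire ₹1,950,000 passes to the descendants.
That amount (₹1,950,000) is divided at the children's generation into 4 shares of ₹487,500. Ingrid takes ₹487,500. The 3 shares of the deceased (Winona, Petra, and Florian) are combined into a pool of ₹1,462,500.
That pool (₹1,462,500) is divided at the grandchildren's generation into 5 shares of ₹292,500. Zainab, Bilal, Tavita, and Aditi each take ₹292,500. The remaining share for the deceased Desmond (₹292,500) is carried to the next generation.
That pool (₹292,500) passes entirely to Nadia, the sole taker at the great-grandchildren's generation.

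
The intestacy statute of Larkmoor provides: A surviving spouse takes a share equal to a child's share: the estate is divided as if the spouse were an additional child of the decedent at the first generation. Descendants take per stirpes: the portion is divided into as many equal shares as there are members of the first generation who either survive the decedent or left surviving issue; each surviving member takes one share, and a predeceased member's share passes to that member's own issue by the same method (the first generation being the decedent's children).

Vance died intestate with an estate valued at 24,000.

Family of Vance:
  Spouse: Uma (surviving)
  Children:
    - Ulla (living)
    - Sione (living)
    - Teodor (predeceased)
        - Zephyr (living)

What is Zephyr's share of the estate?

Zephyr receives 6,000.

The spouse counts as an additional share at the children's level, so there are 4 primary shares of 6,000. Uma takes one such share (6,000).
The children's combined portion (18,000) is divided into 3 shares of 6,000: Ulla and Sione each take 6,000; Teodor's 6,000 share passes to Teodor's issue.
Teodor's share (6,000) passes entirely to Zephyr.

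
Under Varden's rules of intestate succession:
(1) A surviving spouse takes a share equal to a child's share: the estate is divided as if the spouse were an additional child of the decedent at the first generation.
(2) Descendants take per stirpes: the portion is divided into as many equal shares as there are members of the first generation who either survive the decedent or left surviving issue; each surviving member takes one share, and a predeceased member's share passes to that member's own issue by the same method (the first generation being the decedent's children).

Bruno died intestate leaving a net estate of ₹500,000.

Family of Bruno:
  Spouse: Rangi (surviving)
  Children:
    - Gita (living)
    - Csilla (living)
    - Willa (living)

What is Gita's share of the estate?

Gita receives ₹125,000.

The spouse counts as an additional share at the children's level, so there are 4 primary shares of ₹125,000. Rangi takes one such share (₹125,000).
The children's combined portion (₹375,000) is divided into 3 shares of ₹125,000: Gita, Csilla, and Willa each take ₹125,000.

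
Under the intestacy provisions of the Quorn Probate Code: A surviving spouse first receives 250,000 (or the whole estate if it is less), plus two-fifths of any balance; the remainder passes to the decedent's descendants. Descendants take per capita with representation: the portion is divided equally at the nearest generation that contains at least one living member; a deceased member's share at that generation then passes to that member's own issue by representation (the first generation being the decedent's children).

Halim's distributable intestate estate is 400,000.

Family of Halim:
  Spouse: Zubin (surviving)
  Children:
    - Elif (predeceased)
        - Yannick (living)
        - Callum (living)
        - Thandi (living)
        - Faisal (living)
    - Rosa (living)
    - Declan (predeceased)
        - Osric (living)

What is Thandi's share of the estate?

Thandi receives 7,500.

Zubin first takes 250,000, leaving a balance of 150,000. Zubin then takes two-fifths of the balance (60,000), for a total of 310,000. The remaining 90,000 passes to the descendants.
The descendants' portion (90,000) is divided into 3 shares of 30,000: Rosa takes 30,000; Elif's 30,000 share passes to Elif's issue; Declan's 30,000 share passes to Declan's issue.
Elif's share (30,000) is divided into 4 shares of 7,500: Yannick, Callum, Thandi, and Faisal each take 7,500.
Declan's share (30,000) passes entirely to Osric.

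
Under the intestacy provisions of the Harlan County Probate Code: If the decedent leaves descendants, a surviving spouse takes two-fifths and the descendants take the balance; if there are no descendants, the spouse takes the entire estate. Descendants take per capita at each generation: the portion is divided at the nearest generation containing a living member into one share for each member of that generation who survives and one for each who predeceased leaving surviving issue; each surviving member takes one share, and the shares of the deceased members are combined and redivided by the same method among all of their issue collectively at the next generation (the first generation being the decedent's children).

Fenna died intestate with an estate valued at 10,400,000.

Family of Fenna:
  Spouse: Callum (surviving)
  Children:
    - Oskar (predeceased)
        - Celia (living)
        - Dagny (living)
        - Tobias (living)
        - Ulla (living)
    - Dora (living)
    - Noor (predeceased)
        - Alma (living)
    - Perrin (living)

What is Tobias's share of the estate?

Tobias receives 624,000.

Callum takes two-fifths of 10,400,000 = 4,160,000. The remaining 6,240,000 passes to the descendants.
The descendants' portion (6,240,000) is divided at the children's generation into 4 shares of 1,560,000. Dora and Perrin each take 1,560,000. The 2 shares of the deceased (Oskar and Noor) are combined into a pool of 3,120,000.
That pool (3,120,000) is divided at the grandchildren's generation equally among Celia, Dagny, Tobias, Ulla, and Alma: 624,000 each.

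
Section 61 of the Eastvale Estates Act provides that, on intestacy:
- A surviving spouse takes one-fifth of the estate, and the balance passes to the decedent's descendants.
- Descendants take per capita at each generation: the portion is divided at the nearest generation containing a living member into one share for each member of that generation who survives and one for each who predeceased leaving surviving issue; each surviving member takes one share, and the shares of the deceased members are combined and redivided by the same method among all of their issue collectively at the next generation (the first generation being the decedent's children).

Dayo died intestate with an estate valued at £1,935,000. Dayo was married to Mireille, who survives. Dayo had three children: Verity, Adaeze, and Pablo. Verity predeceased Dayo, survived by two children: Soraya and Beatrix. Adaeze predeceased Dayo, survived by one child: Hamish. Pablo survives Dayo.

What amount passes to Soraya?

Soraya receives £344,000.

Mireille takes one-fifth of £1,935,000 = £387,000. The remaining £1,548,000 passes to the descendants.
The descendants' portion (£1,548,000) is divided at the children's generation into 3 shares of £516,000. Pablo takes £516,000. The 2 shares of the deceased (Verity and Adaeze) are combined into a pool of £1,032,000.
That pool (£1,032,000) is divided at the grandchildren's generation equally among Soraya, Beatrix, and Hamish: £344,000 each.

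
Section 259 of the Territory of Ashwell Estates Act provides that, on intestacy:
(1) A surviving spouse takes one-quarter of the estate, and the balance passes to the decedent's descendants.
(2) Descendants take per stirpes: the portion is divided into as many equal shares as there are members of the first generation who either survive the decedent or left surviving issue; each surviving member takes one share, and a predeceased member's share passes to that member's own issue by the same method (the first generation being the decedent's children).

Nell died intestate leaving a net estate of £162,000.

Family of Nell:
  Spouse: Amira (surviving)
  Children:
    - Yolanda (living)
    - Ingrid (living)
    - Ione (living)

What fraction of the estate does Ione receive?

Amira takes one-quarter of £162,000 = £40,500. The remaining £121,500 passes to the descendants.
The descendants' portion (£121,500) is divided into 3 shares of £40,500: Yolanda, Ingrid, and Ione each take £40,500.

Ione receives 1/4 of the estate.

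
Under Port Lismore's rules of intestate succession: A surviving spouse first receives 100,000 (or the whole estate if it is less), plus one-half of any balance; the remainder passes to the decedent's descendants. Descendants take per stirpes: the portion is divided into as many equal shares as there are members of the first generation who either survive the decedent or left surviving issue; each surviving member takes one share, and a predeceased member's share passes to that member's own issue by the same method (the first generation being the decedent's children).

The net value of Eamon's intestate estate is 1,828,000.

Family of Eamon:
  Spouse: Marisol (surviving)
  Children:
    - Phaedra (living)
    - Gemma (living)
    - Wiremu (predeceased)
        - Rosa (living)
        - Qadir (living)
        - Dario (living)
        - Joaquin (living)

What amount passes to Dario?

Marisol first takes 100,000, leaving a balance of 1,728,000. Marisol then takes one-half of the balance (864,000), for a total of 964,000. The remaining 864,000 passes to the descendants.
The descendants' portion (864,000) is divided into 3 shares of 288,000: Phaedra and Gemma each take 288,000; Wiremu's 288,000 share passes to Wiremu's issue.
Wiremu's share (288,000) is divided into 4 shares of 72,000: Rosa, Qadir, Dario, and Joaquin each take 72,000.

Dario receives 72,000.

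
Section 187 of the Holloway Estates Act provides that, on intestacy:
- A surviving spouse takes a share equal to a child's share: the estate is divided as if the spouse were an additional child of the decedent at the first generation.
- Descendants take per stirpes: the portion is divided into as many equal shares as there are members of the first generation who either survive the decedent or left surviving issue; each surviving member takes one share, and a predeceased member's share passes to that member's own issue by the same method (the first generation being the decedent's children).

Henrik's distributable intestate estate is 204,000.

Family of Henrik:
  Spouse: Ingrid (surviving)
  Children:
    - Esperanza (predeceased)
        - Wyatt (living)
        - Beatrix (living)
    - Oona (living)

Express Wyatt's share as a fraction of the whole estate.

The spouse counts as an additional share at the children's level, so there are 3 primary shares of 68,000. Ingrid takes one such share (68,000).
The children's combined portion (136,000) is divided into 2 shares of 68,000: Oona takes 68,000; Esperanza's 68,000 share passes to Esperanza's issue.
Esperanza's share (68,000) is divided into 2 shares of 34,000: Wyatt and Beatrix each take 34,000.

Wyatt receives 1/6 of the estate.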